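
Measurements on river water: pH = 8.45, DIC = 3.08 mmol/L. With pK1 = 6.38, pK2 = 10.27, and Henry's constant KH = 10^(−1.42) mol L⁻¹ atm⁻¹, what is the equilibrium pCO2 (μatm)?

pCO2 = 674 μatm

α₀ = 1 / (1 + K1/[H⁺] + K1K2/[H⁺]²) = 1 / (1 + 10^+2.07 + 10^+0.25)
   = 1 / (1 + 117.49 + 1.7783) = 1/120.27 = 0.008315
[CO2*] = α₀ × DIC = 0.008315 × 3.08 = 0.02561 mmol/L
pCO2 = [CO2*]/KH = 2.561×10^-5 / 3.802×10^-2 = 674 μatm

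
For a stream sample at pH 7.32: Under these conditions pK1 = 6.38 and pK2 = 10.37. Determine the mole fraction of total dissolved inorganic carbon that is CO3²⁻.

α₂ = 1 / (1 + [H⁺]/K2 + [H⁺]²/(K1K2)) = 1 / (1 + 10^+3.05 + 10^+2.11)
   = 1 / (1 + 1122.0 + 128.82) = 1/1251.8 = 0.0007988

α₂ = 0.000799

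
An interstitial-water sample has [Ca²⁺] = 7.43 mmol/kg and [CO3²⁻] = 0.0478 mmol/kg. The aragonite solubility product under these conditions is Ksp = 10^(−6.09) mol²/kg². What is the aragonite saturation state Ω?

Ksp = 10^(−6.09) = 8.128×10^-7
Ω = [Ca²⁺][CO3²⁻]/Ksp = (7.43×10^-3)(0.0478×10^-3) / 8.128×10^-7 = 0.437

Ω = 0.437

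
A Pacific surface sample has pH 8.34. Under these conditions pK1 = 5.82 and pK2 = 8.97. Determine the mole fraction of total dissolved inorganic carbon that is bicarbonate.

α₁ = 0.808

α₁ = 1 / (1 + [H⁺]/K1 + K2/[H⁺]) = 1 / (1 + 10^-2.52 + 10^-0.63)
   = 1 / (1 + 0.0030200 + 0.23442) = 1/1.2374 = 0.8081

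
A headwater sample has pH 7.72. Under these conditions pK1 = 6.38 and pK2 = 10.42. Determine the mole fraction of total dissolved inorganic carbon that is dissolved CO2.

α₀ = 1 / (1 + K1/[H⁺] + K1K2/[H⁺]²) = 1 / (1 + 10^+1.34 + 10^-1.36)
   = 1 / (1 + 21.878 + 0.043652) = 1/22.921 = 0.04363

α₀ = 0.0436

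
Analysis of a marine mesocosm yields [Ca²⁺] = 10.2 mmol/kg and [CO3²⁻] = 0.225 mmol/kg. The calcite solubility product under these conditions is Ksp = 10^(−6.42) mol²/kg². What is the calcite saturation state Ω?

Ksp = 10^(−6.42) = 3.802×10^-7
Ω = [Ca²⁺][CO3²⁻]/Ksp = (10.2×10^-3)(0.225×10^-3) / 3.802×10^-7 = 6.04

Ω = 6.04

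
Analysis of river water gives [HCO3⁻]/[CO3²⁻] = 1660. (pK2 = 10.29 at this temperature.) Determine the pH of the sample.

pH = 7.07

From K2 = [H⁺][CO3²⁻]/[HCO3⁻]:  pH = pK2 − log₁₀([HCO3⁻]/[CO3²⁻])
log₁₀(1660) = +3.220
pH = 10.29 − (+3.220) = 7.07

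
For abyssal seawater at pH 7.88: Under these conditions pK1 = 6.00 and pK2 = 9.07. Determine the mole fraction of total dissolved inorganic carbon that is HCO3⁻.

α₁ = 1 / (1 + [H⁺]/K1 + K2/[H⁺]) = 1 / (1 + 10^-1.88 + 10^-1.19)
   = 1 / (1 + 0.013183 + 0.064565) = 1/1.0777 = 0.9279

α₁ = 0.928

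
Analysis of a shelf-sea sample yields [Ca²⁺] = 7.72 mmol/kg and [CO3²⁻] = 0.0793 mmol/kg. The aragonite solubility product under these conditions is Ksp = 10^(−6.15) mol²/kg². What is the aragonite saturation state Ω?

Ksp = 10^(−6.15) = 7.079×10^-7
Ω = [Ca²⁺][CO3²⁻]/Ksp = (7.72×10^-3)(0.0793×10^-3) / 7.079×10^-7 = 0.865

Ω = 0.865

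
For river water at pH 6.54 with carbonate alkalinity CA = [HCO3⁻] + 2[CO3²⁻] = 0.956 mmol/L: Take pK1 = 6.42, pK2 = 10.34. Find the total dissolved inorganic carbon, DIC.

CA = [HCO3⁻] + 2[CO3²⁻] = (α₁ + 2α₂)·DIC
At pH 6.54: [H⁺]/K1 = 10^-0.12 = 0.75858, K2/[H⁺] = 10^-3.80 = 0.00015849
α₁ = 1/(1 + 0.75858 + 0.00015849) = 1/1.7587 = 0.5686; α₂ = α₁·K2/[H⁺] = 9.012×10^-5
α₁ + 2α₂ = 0.5688
DIC = CA / (α₁ + 2α₂) = 0.956 / 0.5688 = 1.68 mmol/L

DIC = 1.68 mmol/L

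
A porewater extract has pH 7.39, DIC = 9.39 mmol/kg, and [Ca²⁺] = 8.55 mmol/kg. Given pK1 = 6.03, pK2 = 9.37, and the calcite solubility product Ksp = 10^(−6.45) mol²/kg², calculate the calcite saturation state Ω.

α₂ = 1 / (1 + [H⁺]/K2 + [H⁺]²/(K1K2)) = 1 / (1 + 10^+1.98 + 10^+0.62)
   = 1 / (1 + 95.499 + 4.1687) = 1/100.67 = 0.009934
[CO3²⁻] = α₂ × DIC = 0.009934 × 9.39 = 0.09328 mmol/kg
Ksp = 10^(−6.45) = 3.548×10^-7
Ω = [Ca²⁺][CO3²⁻]/Ksp = (8.55×10^-3)(9.328×10^-5) / 3.548×10^-7 = 2.25

Ω = 2.25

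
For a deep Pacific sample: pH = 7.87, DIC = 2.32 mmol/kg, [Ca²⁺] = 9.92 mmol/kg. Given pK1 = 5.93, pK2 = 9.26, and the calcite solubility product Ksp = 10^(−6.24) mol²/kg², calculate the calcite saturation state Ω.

Ω = 1.55

α₂ = 1 / (1 + [H⁺]/K2 + [H⁺]²/(K1K2)) = 1 / (1 + 10^+1.39 + 10^-0.55)
   = 1 / (1 + 24.547 + 0.28184) = 1/25.829 = 0.03872
[CO3²⁻] = α₂ × DIC = 0.03872 × 2.32 = 0.08982 mmol/kg
Ksp = 10^(−6.24) = 5.754×10^-7
Ω = [Ca²⁺][CO3²⁻]/Ksp = (9.92×10^-3)(8.982×10^-5) / 5.754×10^-7 = 1.55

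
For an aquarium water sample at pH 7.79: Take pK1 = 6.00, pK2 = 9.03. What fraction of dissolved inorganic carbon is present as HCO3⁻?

α₁ = 0.931

α₁ = 1 / (1 + [H⁺]/K1 + K2/[H⁺]) = 1 / (1 + 10^-1.79 + 10^-1.24)
   = 1 / (1 + 0.016218 + 0.057544) = 1/1.0738 = 0.9313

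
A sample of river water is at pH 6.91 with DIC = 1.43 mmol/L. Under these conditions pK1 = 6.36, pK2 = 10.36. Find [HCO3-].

[HCO3⁻] = 1.12 mmol/L

α₁ = 1 / (1 + [H⁺]/K1 + K2/[H⁺]) = 1 / (1 + 10^-0.55 + 10^-3.45)
   = 1 / (1 + 0.28184 + 0.00035481) = 1/1.2822 = 0.7799
[HCO3⁻] = α₁ × DIC = 0.7799 × 1.43 = 1.12 mmol/L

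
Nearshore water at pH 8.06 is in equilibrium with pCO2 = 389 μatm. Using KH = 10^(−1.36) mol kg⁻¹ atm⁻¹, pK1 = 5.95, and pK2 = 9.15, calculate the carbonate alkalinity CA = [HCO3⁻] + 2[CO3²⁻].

CA = 2.54 mmol/kg

[CO2*] = KH · pCO2 = 10^(−1.36) × 389×10^-6 = 1.698×10^-5 mol/kg
α₀ = 1/(1 + K1/[H⁺] + K1K2/[H⁺]²) = 1/(1 + 10^+2.11 + 10^+1.02) = 0.007128
DIC = [CO2*]/α₀ = 1.698×10^-5 / 0.007128 = 2.382 mmol/kg
CA = (α₁ + 2α₂)·DIC = (0.9182 + 2×0.07464) × 2.382 = 2.54 mmol/kg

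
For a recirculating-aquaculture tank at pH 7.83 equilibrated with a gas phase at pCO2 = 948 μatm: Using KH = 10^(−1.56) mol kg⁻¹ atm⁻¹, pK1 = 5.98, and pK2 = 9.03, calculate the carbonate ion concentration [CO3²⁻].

[CO3²⁻] = 0.117 mmol/kg

[CO2*] = KH · pCO2 = 10^(−1.56) × 948×10^-6 = 2.611×10^-5 mol/kg
α₀ = 1/(1 + K1/[H⁺] + K1K2/[H⁺]²) = 1/(1 + 10^+1.85 + 10^+0.65) = 0.01311
DIC = [CO2*]/α₀ = 2.611×10^-5 / 0.01311 = 1.991 mmol/kg
[CO3²⁻] = α₂·DIC; α₂ = 0.05857, so [CO3²⁻] = 0.05857 × 1.991 = 0.117 mmol/kg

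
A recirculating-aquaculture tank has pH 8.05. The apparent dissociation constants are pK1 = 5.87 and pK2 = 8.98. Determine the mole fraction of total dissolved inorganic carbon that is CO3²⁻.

α₂ = 0.105

α₂ = 1 / (1 + [H⁺]/K2 + [H⁺]²/(K1K2)) = 1 / (1 + 10^+0.93 + 10^-1.25)
   = 1 / (1 + 8.5114 + 0.056234) = 1/9.5676 = 0.1045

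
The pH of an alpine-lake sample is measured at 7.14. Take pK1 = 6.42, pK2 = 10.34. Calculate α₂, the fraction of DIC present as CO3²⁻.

α₂ = 0.000530

α₂ = 1 / (1 + [H⁺]/K2 + [H⁺]²/(K1K2)) = 1 / (1 + 10^+3.20 + 10^+2.48)
   = 1 / (1 + 1584.9 + 302.00) = 1/1887.9 = 0.0005297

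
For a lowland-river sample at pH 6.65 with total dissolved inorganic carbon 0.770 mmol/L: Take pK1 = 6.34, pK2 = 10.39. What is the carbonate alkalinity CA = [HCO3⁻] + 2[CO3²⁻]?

CA = [HCO3⁻] + 2[CO3²⁻] = (α₁ + 2α₂)·DIC
At pH 6.65: [H⁺]/K1 = 10^-0.31 = 0.48978, K2/[H⁺] = 10^-3.74 = 0.00018197
α₁ = 1/(1 + 0.48978 + 0.00018197) = 1/1.4900 = 0.6712; α₂ = α₁·K2/[H⁺] = 0.0001221
α₁ + 2α₂ = 0.6714
CA = 0.6714 × 0.770 = 0.517 mmol/L

CA = 0.517 mmol/L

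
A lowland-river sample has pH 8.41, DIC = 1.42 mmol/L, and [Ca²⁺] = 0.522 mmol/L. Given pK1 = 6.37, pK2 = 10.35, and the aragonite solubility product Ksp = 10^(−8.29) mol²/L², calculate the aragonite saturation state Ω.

α₂ = 1 / (1 + [H⁺]/K2 + [H⁺]²/(K1K2)) = 1 / (1 + 10^+1.94 + 10^-0.10)
   = 1 / (1 + 87.096 + 0.79433) = 1/88.891 = 0.01125
[CO3²⁻] = α₂ × DIC = 0.01125 × 1.42 = 0.01597 mmol/L = 15.97 μmol/L
Ksp = 10^(−8.29) = 5.129×10^-9
Ω = [Ca²⁺][CO3²⁻]/Ksp = (0.522×10^-3)(1.597×10^-5) / 5.129×10^-9 = 1.63

Ω = 1.63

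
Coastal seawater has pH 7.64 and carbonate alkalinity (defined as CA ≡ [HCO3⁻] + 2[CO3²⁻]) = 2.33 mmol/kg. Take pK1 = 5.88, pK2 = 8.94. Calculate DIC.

CA = [HCO3⁻] + 2[CO3²⁻] = (α₁ + 2α₂)·DIC
At pH 7.64: [H⁺]/K1 = 10^-1.76 = 0.017378, K2/[H⁺] = 10^-1.30 = 0.050119
α₁ = 1/(1 + 0.017378 + 0.050119) = 1/1.0675 = 0.9368; α₂ = α₁·K2/[H⁺] = 0.04695
α₁ + 2α₂ = 1.0307
DIC = CA / (α₁ + 2α₂) = 2.33 / 1.0307 = 2.26 mmol/kg

DIC = 2.26 mmol/kg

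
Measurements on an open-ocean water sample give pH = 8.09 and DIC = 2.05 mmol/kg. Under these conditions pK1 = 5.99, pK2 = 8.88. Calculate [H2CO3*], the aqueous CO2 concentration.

[CO2*] = 13.9 μmol/kg

α₀ = 1 / (1 + K1/[H⁺] + K1K2/[H⁺]²) = 1 / (1 + 10^+2.10 + 10^+1.31)
   = 1 / (1 + 125.89 + 20.417) = 1/147.31 = 0.006788
[CO2*] = α₀ × DIC = 0.006788 × 2.05 = 0.0139 mmol/kg = 13.9 μmol/kg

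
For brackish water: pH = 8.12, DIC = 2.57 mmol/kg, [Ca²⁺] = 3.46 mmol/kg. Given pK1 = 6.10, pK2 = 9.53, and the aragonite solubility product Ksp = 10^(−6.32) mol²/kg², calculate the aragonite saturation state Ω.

α₂ = 1 / (1 + [H⁺]/K2 + [H⁺]²/(K1K2)) = 1 / (1 + 10^+1.41 + 10^-0.61)
   = 1 / (1 + 25.704 + 0.24547) = 1/26.949 = 0.03711
[CO3²⁻] = α₂ × DIC = 0.03711 × 2.57 = 0.09536 mmol/kg
Ksp = 10^(−6.32) = 4.786×10^-7
Ω = [Ca²⁺][CO3²⁻]/Ksp = (3.46×10^-3)(9.536×10^-5) / 4.786×10^-7 = 0.689

Ω = 0.689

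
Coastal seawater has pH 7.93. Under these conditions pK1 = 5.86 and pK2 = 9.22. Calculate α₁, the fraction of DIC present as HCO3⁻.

α₁ = 0.944

α₁ = 1 / (1 + [H⁺]/K1 + K2/[H⁺]) = 1 / (1 + 10^-2.07 + 10^-1.29)
   = 1 / (1 + 0.0085114 + 0.051286) = 1/1.0598 = 0.9436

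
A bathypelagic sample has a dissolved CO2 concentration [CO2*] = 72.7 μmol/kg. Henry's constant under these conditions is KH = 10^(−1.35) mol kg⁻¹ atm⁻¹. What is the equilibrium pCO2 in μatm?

pCO2 = 1630 μatm

KH = 10^(−1.35) = 4.467×10^-2 mol kg⁻¹ atm⁻¹
pCO2 = [CO2*]/KH = 72.7×10^-6 / 4.467×10^-2 = 1.63×10^-3 atm = 1630 μatm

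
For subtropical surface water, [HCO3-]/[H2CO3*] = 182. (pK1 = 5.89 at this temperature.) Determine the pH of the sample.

pH = 8.15

From K1 = [H⁺][HCO3-]/[H2CO3*]:  pH = pK1 + log₁₀([HCO3-]/[H2CO3*])
log₁₀(182) = +2.260
pH = 5.89 + (+2.260) = 8.15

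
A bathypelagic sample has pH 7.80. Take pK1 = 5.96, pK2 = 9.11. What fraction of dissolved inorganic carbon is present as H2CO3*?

α₀ = 1 / (1 + K1/[H⁺] + K1K2/[H⁺]²) = 1 / (1 + 10^+1.84 + 10^+0.53)
   = 1 / (1 + 69.183 + 3.3884) = 1/73.572 = 0.01359

α₀ = 0.0136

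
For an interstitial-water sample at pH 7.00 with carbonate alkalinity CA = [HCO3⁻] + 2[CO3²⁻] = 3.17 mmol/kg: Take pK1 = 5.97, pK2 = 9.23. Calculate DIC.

CA = [HCO3⁻] + 2[CO3²⁻] = (α₁ + 2α₂)·DIC
At pH 7.00: [H⁺]/K1 = 10^-1.03 = 0.093325, K2/[H⁺] = 10^-2.23 = 0.0058884
α₁ = 1/(1 + 0.093325 + 0.0058884) = 1/1.0992 = 0.9097; α₂ = α₁·K2/[H⁺] = 0.005357
α₁ + 2α₂ = 0.9205
DIC = CA / (α₁ + 2α₂) = 3.17 / 0.9205 = 3.44 mmol/kg

DIC = 3.44 mmol/kg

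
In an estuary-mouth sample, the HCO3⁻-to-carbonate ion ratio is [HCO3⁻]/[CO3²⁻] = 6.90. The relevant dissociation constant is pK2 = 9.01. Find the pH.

From K2 = [H⁺][CO3²⁻]/[HCO3⁻]:  pH = pK2 − log₁₀([HCO3⁻]/[CO3²⁻])
log₁₀(6.90) = +0.839
pH = 9.01 − (+0.839) = 8.17

pH = 8.17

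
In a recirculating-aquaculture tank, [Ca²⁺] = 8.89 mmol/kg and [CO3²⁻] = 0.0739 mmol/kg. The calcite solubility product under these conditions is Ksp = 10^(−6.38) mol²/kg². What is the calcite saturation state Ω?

Ω = 1.58

Ksp = 10^(−6.38) = 4.169×10^-7
Ω = [Ca²⁺][CO3²⁻]/Ksp = (8.89×10^-3)(0.0739×10^-3) / 4.169×10^-7 = 1.58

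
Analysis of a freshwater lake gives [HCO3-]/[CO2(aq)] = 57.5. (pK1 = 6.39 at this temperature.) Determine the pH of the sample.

pH = 8.15

From K1 = [H⁺][HCO3-]/[CO2(aq)]:  pH = pK1 + log₁₀([HCO3-]/[CO2(aq)])
log₁₀(57.5) = +1.760
pH = 6.39 + (+1.760) = 8.15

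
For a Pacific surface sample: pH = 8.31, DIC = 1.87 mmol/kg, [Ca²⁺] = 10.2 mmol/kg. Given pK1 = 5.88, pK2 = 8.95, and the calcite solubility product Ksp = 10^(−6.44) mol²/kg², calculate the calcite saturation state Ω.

α₂ = 1 / (1 + [H⁺]/K2 + [H⁺]²/(K1K2)) = 1 / (1 + 10^+0.64 + 10^-1.79)
   = 1 / (1 + 4.3652 + 0.016218) = 1/5.3814 = 0.1858
[CO3²⁻] = α₂ × DIC = 0.1858 × 1.87 = 0.3475 mmol/kg
Ksp = 10^(−6.44) = 3.631×10^-7
Ω = [Ca²⁺][CO3²⁻]/Ksp = (10.2×10^-3)(3.475×10^-4) / 3.631×10^-7 = 9.76

Ω = 9.76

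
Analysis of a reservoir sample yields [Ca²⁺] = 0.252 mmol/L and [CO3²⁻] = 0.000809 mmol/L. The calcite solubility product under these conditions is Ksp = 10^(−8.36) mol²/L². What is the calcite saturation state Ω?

Ω = 0.0467

Ksp = 10^(−8.36) = 4.365×10^-9
Ω = [Ca²⁺][CO3²⁻]/Ksp = (0.252×10^-3)(0.000809×10^-3) / 4.365×10^-9 = 0.0467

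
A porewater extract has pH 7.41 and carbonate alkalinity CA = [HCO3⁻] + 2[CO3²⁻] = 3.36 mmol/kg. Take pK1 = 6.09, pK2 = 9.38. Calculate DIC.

DIC = 3.48 mmol/kg

CA = [HCO3⁻] + 2[CO3²⁻] = (α₁ + 2α₂)·DIC
At pH 7.41: [H⁺]/K1 = 10^-1.32 = 0.047863, K2/[H⁺] = 10^-1.97 = 0.010715
α₁ = 1/(1 + 0.047863 + 0.010715) = 1/1.0586 = 0.9447; α₂ = α₁·K2/[H⁺] = 0.01012
α₁ + 2α₂ = 0.9649
DIC = CA / (α₁ + 2α₂) = 3.36 / 0.9649 = 3.48 mmol/kg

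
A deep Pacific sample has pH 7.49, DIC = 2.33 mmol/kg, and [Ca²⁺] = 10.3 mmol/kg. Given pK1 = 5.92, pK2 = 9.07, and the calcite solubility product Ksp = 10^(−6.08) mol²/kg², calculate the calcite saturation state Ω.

Ω = 0.721

α₂ = 1 / (1 + [H⁺]/K2 + [H⁺]²/(K1K2)) = 1 / (1 + 10^+1.58 + 10^+0.01)
   = 1 / (1 + 38.019 + 1.0233) = 1/40.042 = 0.02497
[CO3²⁻] = α₂ × DIC = 0.02497 × 2.33 = 0.05819 mmol/kg
Ksp = 10^(−6.08) = 8.318×10^-7
Ω = [Ca²⁺][CO3²⁻]/Ksp = (10.3×10^-3)(5.819×10^-5) / 8.318×10^-7 = 0.721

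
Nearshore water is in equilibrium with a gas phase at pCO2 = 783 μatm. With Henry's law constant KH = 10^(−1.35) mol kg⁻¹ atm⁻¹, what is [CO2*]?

[CO2*] = 35.0 μmol/kg

KH = 10^(−1.35) = 4.467×10^-2 mol kg⁻¹ atm⁻¹
[CO2*] = KH · pCO2 = 4.467×10^-2 × 783×10^-6 atm = 3.50×10^-5 mol/kg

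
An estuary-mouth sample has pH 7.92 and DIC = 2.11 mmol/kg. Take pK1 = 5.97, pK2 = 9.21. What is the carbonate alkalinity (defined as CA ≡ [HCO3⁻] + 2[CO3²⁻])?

CA = 2.19 mmol/kg

CA = [HCO3⁻] + 2[CO3²⁻] = (α₁ + 2α₂)·DIC
At pH 7.92: [H⁺]/K1 = 10^-1.95 = 0.011220, K2/[H⁺] = 10^-1.29 = 0.051286
α₁ = 1/(1 + 0.011220 + 0.051286) = 1/1.0625 = 0.9412; α₂ = α₁·K2/[H⁺] = 0.04827
α₁ + 2α₂ = 1.0377
CA = 1.0377 × 2.11 = 2.19 mmol/kg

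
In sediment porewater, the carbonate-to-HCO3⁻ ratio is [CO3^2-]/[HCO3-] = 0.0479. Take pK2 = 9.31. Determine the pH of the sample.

pH = 7.99

From K2 = [H⁺][CO3^2-]/[HCO3-]:  pH = pK2 + log₁₀([CO3^2-]/[HCO3-])
log₁₀(0.0479) = -1.320
pH = 9.31 + (-1.320) = 7.99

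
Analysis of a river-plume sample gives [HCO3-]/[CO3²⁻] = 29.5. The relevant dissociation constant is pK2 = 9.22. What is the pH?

From K2 = [H⁺][CO3²⁻]/[HCO3-]:  pH = pK2 − log₁₀([HCO3-]/[CO3²⁻])
log₁₀(29.5) = +1.470
pH = 9.22 − (+1.470) = 7.75

pH = 7.75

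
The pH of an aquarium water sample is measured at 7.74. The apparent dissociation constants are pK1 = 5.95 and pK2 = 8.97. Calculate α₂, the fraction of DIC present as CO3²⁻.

α₂ = 0.0548

α₂ = 1 / (1 + [H⁺]/K2 + [H⁺]²/(K1K2)) = 1 / (1 + 10^+1.23 + 10^-0.56)
   = 1 / (1 + 16.982 + 0.27542) = 1/18.258 = 0.05477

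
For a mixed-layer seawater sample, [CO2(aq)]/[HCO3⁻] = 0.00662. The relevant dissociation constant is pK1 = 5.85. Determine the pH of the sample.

pH = 8.03

From K1 = [H⁺][HCO3⁻]/[CO2(aq)]:  pH = pK1 − log₁₀([CO2(aq)]/[HCO3⁻])
log₁₀(0.00662) = -2.179
pH = 5.85 − (-2.179) = 8.03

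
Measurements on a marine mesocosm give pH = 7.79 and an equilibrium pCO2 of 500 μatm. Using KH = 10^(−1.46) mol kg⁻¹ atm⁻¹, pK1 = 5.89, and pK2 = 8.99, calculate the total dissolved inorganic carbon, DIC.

[CO2*] = KH · pCO2 = 10^(−1.46) × 500×10^-6 = 1.734×10^-5 mol/kg
α₀ = 1/(1 + K1/[H⁺] + K1K2/[H⁺]²) = 1/(1 + 10^+1.90 + 10^+0.70) = 0.01170
DIC = [CO2*]/α₀ = 1.734×10^-5 / 0.01170 = 1.48 mmol/kg

DIC = 1.48 mmol/kg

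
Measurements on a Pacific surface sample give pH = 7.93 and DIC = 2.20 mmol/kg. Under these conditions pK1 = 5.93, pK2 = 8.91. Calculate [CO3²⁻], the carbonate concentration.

α₂ = 1 / (1 + [H⁺]/K2 + [H⁺]²/(K1K2)) = 1 / (1 + 10^+0.98 + 10^-1.02)
   = 1 / (1 + 9.5499 + 0.095499) = 1/10.645 = 0.09394
[CO3²⁻] = α₂ × DIC = 0.09394 × 2.20 = 0.207 mmol/kg

[CO3²⁻] = 0.207 mmol/kg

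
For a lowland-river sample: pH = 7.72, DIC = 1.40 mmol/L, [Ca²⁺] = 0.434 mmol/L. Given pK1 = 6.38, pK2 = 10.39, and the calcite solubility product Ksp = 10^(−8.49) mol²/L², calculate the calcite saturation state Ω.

α₂ = 1 / (1 + [H⁺]/K2 + [H⁺]²/(K1K2)) = 1 / (1 + 10^+2.67 + 10^+1.33)
   = 1 / (1 + 467.74 + 21.380) = 1/490.11 = 0.002040
[CO3²⁻] = α₂ × DIC = 0.002040 × 1.40 = 0.002856 mmol/L = 2.856 μmol/L
Ksp = 10^(−8.49) = 3.236×10^-9
Ω = [Ca²⁺][CO3²⁻]/Ksp = (0.434×10^-3)(2.856×10^-6) / 3.236×10^-9 = 0.383

Ω = 0.383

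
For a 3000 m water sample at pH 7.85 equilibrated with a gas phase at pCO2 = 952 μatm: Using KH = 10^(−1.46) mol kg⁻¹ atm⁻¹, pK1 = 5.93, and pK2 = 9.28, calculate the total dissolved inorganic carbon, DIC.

[CO2*] = KH · pCO2 = 10^(−1.46) × 952×10^-6 = 3.301×10^-5 mol/kg
α₀ = 1/(1 + K1/[H⁺] + K1K2/[H⁺]²) = 1/(1 + 10^+1.92 + 10^+0.49) = 0.01146
DIC = [CO2*]/α₀ = 3.301×10^-5 / 0.01146 = 2.88 mmol/kg

DIC = 2.88 mmol/kg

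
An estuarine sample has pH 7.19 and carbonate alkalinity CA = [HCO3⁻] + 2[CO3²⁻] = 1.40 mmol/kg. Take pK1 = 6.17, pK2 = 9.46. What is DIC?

CA = [HCO3⁻] + 2[CO3²⁻] = (α₁ + 2α₂)·DIC
At pH 7.19: [H⁺]/K1 = 10^-1.02 = 0.095499, K2/[H⁺] = 10^-2.27 = 0.0053703
α₁ = 1/(1 + 0.095499 + 0.0053703) = 1/1.1009 = 0.9084; α₂ = α₁·K2/[H⁺] = 0.004878
α₁ + 2α₂ = 0.9181
DIC = CA / (α₁ + 2α₂) = 1.40 / 0.9181 = 1.52 mmol/kg

DIC = 1.52 mmol/kg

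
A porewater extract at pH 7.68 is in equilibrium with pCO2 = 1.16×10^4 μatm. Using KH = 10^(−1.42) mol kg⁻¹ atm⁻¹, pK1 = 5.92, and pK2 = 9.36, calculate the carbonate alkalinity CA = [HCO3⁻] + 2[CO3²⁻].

[CO2*] = KH · pCO2 = 10^(−1.42) × 1.16×10^4×10^-6 = 4.410×10^-4 mol/kg
α₀ = 1/(1 + K1/[H⁺] + K1K2/[H⁺]²) = 1/(1 + 10^+1.76 + 10^+0.08) = 0.01674
DIC = [CO2*]/α₀ = 4.410×10^-4 / 0.01674 = 26.35 mmol/kg
CA = (α₁ + 2α₂)·DIC = (0.9631 + 2×0.02012) × 26.35 = 26.4 mmol/kg

CA = 26.4 mmol/kg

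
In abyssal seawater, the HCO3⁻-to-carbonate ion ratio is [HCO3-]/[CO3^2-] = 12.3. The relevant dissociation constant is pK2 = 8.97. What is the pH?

pH = 7.88

From K2 = [H⁺][CO3^2-]/[HCO3-]:  pH = pK2 − log₁₀([HCO3-]/[CO3^2-])
log₁₀(12.3) = +1.090
pH = 8.97 − (+1.090) = 7.88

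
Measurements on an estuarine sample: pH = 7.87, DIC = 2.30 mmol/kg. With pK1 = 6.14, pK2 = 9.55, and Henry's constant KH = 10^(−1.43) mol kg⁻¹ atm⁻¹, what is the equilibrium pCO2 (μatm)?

α₀ = 1 / (1 + K1/[H⁺] + K1K2/[H⁺]²) = 1 / (1 + 10^+1.73 + 10^+0.05)
   = 1 / (1 + 53.703 + 1.1220) = 1/55.825 = 0.01791
[CO2*] = α₀ × DIC = 0.01791 × 2.30 = 0.04120 mmol/kg
pCO2 = [CO2*]/KH = 4.120×10^-5 / 3.715×10^-2 = 1110 μatm

pCO2 = 1110 μatm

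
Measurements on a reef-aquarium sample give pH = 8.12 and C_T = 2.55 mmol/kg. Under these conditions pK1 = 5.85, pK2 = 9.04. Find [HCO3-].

α₁ = 1 / (1 + [H⁺]/K1 + K2/[H⁺]) = 1 / (1 + 10^-2.27 + 10^-0.92)
   = 1 / (1 + 0.0053703 + 0.12023) = 1/1.1256 = 0.8884
[HCO3⁻] = α₁ × DIC = 0.8884 × 2.55 = 2.27 mmol/kg

[HCO3⁻] = 2.27 mmol/kg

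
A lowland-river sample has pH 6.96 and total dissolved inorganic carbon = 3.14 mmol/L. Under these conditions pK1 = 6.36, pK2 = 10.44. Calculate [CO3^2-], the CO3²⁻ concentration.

[CO3²⁻] = 0.831 μmol/L

α₂ = 1 / (1 + [H⁺]/K2 + [H⁺]²/(K1K2)) = 1 / (1 + 10^+3.48 + 10^+2.88)
   = 1 / (1 + 3020.0 + 758.58) = 1/3779.5 = 0.0002646
[CO3²⁻] = α₂ × DIC = 0.0002646 × 3.14 = 0.000831 mmol/L = 0.831 μmol/L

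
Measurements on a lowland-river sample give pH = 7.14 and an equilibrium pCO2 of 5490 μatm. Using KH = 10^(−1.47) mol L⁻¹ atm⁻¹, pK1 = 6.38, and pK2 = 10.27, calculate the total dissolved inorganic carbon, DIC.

DIC = 1.26 mmol/L

[CO2*] = KH · pCO2 = 10^(−1.47) × 5490×10^-6 = 1.860×10^-4 mol/L
α₀ = 1/(1 + K1/[H⁺] + K1K2/[H⁺]²) = 1/(1 + 10^+0.76 + 10^-2.37) = 0.1480
DIC = [CO2*]/α₀ = 1.860×10^-4 / 0.1480 = 1.26 mmol/L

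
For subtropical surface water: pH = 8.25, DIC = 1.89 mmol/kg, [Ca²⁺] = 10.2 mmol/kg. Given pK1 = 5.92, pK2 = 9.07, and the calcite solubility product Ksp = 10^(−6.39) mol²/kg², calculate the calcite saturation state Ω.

Ω = 6.20

α₂ = 1 / (1 + [H⁺]/K2 + [H⁺]²/(K1K2)) = 1 / (1 + 10^+0.82 + 10^-1.51)
   = 1 / (1 + 6.6069 + 0.030903) = 1/7.6378 = 0.1309
[CO3²⁻] = α₂ × DIC = 0.1309 × 1.89 = 0.2475 mmol/kg
Ksp = 10^(−6.39) = 4.074×10^-7
Ω = [Ca²⁺][CO3²⁻]/Ksp = (10.2×10^-3)(2.475×10^-4) / 4.074×10^-7 = 6.20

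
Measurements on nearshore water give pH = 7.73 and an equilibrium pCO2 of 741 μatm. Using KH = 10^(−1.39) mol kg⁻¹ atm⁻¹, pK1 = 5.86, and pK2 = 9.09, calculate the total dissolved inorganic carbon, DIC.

DIC = 2.37 mmol/kg

[CO2*] = KH · pCO2 = 10^(−1.39) × 741×10^-6 = 3.019×10^-5 mol/kg
α₀ = 1/(1 + K1/[H⁺] + K1K2/[H⁺]²) = 1/(1 + 10^+1.87 + 10^+0.51) = 0.01276
DIC = [CO2*]/α₀ = 3.019×10^-5 / 0.01276 = 2.37 mmol/kg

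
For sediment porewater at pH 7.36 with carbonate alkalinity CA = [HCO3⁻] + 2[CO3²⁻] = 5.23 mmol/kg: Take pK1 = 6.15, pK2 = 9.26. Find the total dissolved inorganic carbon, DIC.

CA = [HCO3⁻] + 2[CO3²⁻] = (α₁ + 2α₂)·DIC
At pH 7.36: [H⁺]/K1 = 10^-1.21 = 0.061660, K2/[H⁺] = 10^-1.90 = 0.012589
α₁ = 1/(1 + 0.061660 + 0.012589) = 1/1.0742 = 0.9309; α₂ = α₁·K2/[H⁺] = 0.01172
α₁ + 2α₂ = 0.9543
DIC = CA / (α₁ + 2α₂) = 5.23 / 0.9543 = 5.48 mmol/kg

DIC = 5.48 mmol/kg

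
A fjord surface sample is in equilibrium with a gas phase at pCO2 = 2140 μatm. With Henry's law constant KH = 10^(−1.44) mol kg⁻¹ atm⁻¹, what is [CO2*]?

KH = 10^(−1.44) = 3.631×10^-2 mol kg⁻¹ atm⁻¹
[CO2*] = KH · pCO2 = 3.631×10^-2 × 2140×10^-6 atm = 7.77×10^-5 mol/kg

[CO2*] = 77.7 μmol/kg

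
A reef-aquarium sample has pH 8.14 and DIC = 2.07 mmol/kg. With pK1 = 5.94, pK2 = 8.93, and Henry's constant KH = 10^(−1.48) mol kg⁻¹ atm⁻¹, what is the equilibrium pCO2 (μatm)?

α₀ = 1 / (1 + K1/[H⁺] + K1K2/[H⁺]²) = 1 / (1 + 10^+2.20 + 10^+1.41)
   = 1 / (1 + 158.49 + 25.704) = 1/185.19 = 0.005400
[CO2*] = α₀ × DIC = 0.005400 × 2.07 = 0.01118 mmol/kg = 11.18 μmol/kg
pCO2 = [CO2*]/KH = 1.118×10^-5 / 3.311×10^-2 = 338 μatm

pCO2 = 338 μatm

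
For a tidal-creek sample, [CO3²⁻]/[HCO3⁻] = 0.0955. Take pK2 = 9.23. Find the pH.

From K2 = [H⁺][CO3²⁻]/[HCO3⁻]:  pH = pK2 + log₁₀([CO3²⁻]/[HCO3⁻])
log₁₀(0.0955) = -1.020
pH = 9.23 + (-1.020) = 8.21

pH = 8.21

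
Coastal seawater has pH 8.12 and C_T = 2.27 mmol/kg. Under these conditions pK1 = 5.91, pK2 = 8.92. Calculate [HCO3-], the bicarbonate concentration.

α₁ = 1 / (1 + [H⁺]/K1 + K2/[H⁺]) = 1 / (1 + 10^-2.21 + 10^-0.80)
   = 1 / (1 + 0.0061660 + 0.15849) = 1/1.1647 = 0.8586
[HCO3⁻] = α₁ × DIC = 0.8586 × 2.27 = 1.95 mmol/kg

[HCO3⁻] = 1.95 mmol/kg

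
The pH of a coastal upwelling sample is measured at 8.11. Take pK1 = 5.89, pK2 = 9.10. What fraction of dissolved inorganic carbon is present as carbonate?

α₂ = 0.0923

α₂ = 1 / (1 + [H⁺]/K2 + [H⁺]²/(K1K2)) = 1 / (1 + 10^+0.99 + 10^-1.23)
   = 1 / (1 + 9.7724 + 0.058884) = 1/10.831 = 0.09233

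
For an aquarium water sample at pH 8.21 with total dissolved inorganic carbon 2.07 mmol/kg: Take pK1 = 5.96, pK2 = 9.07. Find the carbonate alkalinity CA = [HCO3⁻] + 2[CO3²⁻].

CA = [HCO3⁻] + 2[CO3²⁻] = (α₁ + 2α₂)·DIC
At pH 8.21: [H⁺]/K1 = 10^-2.25 = 0.0056234, K2/[H⁺] = 10^-0.86 = 0.13804
α₁ = 1/(1 + 0.0056234 + 0.13804) = 1/1.1437 = 0.8744; α₂ = α₁·K2/[H⁺] = 0.1207
α₁ + 2α₂ = 1.1158
CA = 1.1158 × 2.07 = 2.31 mmol/kg

CA = 2.31 mmol/kg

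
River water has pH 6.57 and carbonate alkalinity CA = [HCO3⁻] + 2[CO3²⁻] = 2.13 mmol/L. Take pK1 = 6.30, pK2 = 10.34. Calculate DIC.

DIC = 3.27 mmol/L

CA = [HCO3⁻] + 2[CO3²⁻] = (α₁ + 2α₂)·DIC
At pH 6.57: [H⁺]/K1 = 10^-0.27 = 0.53703, K2/[H⁺] = 10^-3.77 = 0.00016982
α₁ = 1/(1 + 0.53703 + 0.00016982) = 1/1.5372 = 0.6505; α₂ = α₁·K2/[H⁺] = 0.0001105
α₁ + 2α₂ = 0.6508
DIC = CA / (α₁ + 2α₂) = 2.13 / 0.6508 = 3.27 mmol/L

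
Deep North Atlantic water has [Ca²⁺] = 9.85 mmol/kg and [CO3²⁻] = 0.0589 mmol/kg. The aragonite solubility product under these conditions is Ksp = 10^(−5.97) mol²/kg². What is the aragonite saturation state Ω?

Ω = 0.541

Ksp = 10^(−5.97) = 1.072×10^-6
Ω = [Ca²⁺][CO3²⁻]/Ksp = (9.85×10^-3)(0.0589×10^-3) / 1.072×10^-6 = 0.541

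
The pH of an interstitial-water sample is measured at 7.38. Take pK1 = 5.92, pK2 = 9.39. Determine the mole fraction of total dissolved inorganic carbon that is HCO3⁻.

α₁ = 1 / (1 + [H⁺]/K1 + K2/[H⁺]) = 1 / (1 + 10^-1.46 + 10^-2.01)
   = 1 / (1 + 0.034674 + 0.0097724) = 1/1.0444 = 0.9574

α₁ = 0.957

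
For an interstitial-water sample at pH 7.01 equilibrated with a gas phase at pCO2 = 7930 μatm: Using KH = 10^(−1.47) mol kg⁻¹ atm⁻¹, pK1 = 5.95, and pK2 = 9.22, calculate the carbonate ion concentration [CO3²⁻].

[CO3²⁻] = 19.0 μmol/kg

[CO2*] = KH · pCO2 = 10^(−1.47) × 7930×10^-6 = 2.687×10^-4 mol/kg
α₀ = 1/(1 + K1/[H⁺] + K1K2/[H⁺]²) = 1/(1 + 10^+1.06 + 10^-1.15) = 0.07967
DIC = [CO2*]/α₀ = 2.687×10^-4 / 0.07967 = 3.373 mmol/kg
[CO3²⁻] = α₂·DIC; α₂ = 0.005640, so [CO3²⁻] = 0.005640 × 3.373 = 0.0190 mmol/kg = 19.0 μmol/kg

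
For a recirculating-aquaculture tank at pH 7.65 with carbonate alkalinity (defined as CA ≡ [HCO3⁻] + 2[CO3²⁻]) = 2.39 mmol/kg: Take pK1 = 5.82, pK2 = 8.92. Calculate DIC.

CA = [HCO3⁻] + 2[CO3²⁻] = (α₁ + 2α₂)·DIC
At pH 7.65: [H⁺]/K1 = 10^-1.83 = 0.014791, K2/[H⁺] = 10^-1.27 = 0.053703
α₁ = 1/(1 + 0.014791 + 0.053703) = 1/1.0685 = 0.9359; α₂ = α₁·K2/[H⁺] = 0.05026
α₁ + 2α₂ = 1.0364
DIC = CA / (α₁ + 2α₂) = 2.39 / 1.0364 = 2.31 mmol/kg

DIC = 2.31 mmol/kg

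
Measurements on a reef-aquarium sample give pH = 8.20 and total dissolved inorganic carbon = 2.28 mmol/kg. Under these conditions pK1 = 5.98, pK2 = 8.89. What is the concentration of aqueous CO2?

[CO2*] = 11.4 μmol/kg

α₀ = 1 / (1 + K1/[H⁺] + K1K2/[H⁺]²) = 1 / (1 + 10^+2.22 + 10^+1.53)
   = 1 / (1 + 165.96 + 33.884) = 1/200.84 = 0.004979
[CO2*] = α₀ × DIC = 0.004979 × 2.28 = 0.0114 mmol/kg = 11.4 μmol/kg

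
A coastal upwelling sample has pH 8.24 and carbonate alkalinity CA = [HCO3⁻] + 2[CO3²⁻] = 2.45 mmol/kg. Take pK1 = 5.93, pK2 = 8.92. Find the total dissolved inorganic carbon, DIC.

DIC = 2.10 mmol/kg

CA = [HCO3⁻] + 2[CO3²⁻] = (α₁ + 2α₂)·DIC
At pH 8.24: [H⁺]/K1 = 10^-2.31 = 0.0048978, K2/[H⁺] = 10^-0.68 = 0.20893
α₁ = 1/(1 + 0.0048978 + 0.20893) = 1/1.2138 = 0.8238; α₂ = α₁·K2/[H⁺] = 0.1721
α₁ + 2α₂ = 1.1681
DIC = CA / (α₁ + 2α₂) = 2.45 / 1.1681 = 2.10 mmol/kg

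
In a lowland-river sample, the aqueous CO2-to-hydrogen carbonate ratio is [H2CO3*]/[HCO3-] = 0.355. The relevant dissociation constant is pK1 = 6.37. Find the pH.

From K1 = [H⁺][HCO3-]/[H2CO3*]:  pH = pK1 − log₁₀([H2CO3*]/[HCO3-])
log₁₀(0.355) = -0.450
pH = 6.37 − (-0.450) = 6.82

pH = 6.82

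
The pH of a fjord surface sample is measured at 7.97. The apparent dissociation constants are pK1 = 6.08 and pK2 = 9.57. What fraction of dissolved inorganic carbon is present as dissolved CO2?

α₀ = 0.0124

α₀ = 1 / (1 + K1/[H⁺] + K1K2/[H⁺]²) = 1 / (1 + 10^+1.89 + 10^+0.29)
   = 1 / (1 + 77.625 + 1.9498) = 1/80.575 = 0.01241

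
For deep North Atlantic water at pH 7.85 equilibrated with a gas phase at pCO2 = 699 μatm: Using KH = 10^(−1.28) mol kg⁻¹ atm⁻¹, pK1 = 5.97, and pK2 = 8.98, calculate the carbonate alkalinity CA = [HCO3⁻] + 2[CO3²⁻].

CA = 3.20 mmol/kg

[CO2*] = KH · pCO2 = 10^(−1.28) × 699×10^-6 = 3.668×10^-5 mol/kg
α₀ = 1/(1 + K1/[H⁺] + K1K2/[H⁺]²) = 1/(1 + 10^+1.88 + 10^+0.75) = 0.01212
DIC = [CO2*]/α₀ = 3.668×10^-5 / 0.01212 = 3.026 mmol/kg
CA = (α₁ + 2α₂)·DIC = (0.9197 + 2×0.06818) × 3.026 = 3.20 mmol/kg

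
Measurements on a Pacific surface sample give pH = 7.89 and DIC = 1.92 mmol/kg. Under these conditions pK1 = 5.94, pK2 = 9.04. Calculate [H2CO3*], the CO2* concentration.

α₀ = 1 / (1 + K1/[H⁺] + K1K2/[H⁺]²) = 1 / (1 + 10^+1.95 + 10^+0.80)
   = 1 / (1 + 89.125 + 6.3096) = 1/96.435 = 0.01037
[CO2*] = α₀ × DIC = 0.01037 × 1.92 = 0.0199 mmol/kg = 19.9 μmol/kg

[CO2*] = 19.9 μmol/kg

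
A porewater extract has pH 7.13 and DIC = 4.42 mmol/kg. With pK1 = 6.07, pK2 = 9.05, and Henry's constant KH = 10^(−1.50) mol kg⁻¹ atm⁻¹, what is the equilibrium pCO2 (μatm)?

α₀ = 1 / (1 + K1/[H⁺] + K1K2/[H⁺]²) = 1 / (1 + 10^+1.06 + 10^-0.86)
   = 1 / (1 + 11.482 + 0.13804) = 1/12.620 = 0.07924
[CO2*] = α₀ × DIC = 0.07924 × 4.42 = 0.3502 mmol/kg
pCO2 = [CO2*]/KH = 3.502×10^-4 / 3.162×10^-2 = 1.11×10^4 μatm

pCO2 = 1.11×10^4 μatm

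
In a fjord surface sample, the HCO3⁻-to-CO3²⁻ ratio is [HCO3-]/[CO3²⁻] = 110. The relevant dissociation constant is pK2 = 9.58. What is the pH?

pH = 7.54

From K2 = [H⁺][CO3²⁻]/[HCO3-]:  pH = pK2 − log₁₀([HCO3-]/[CO3²⁻])
log₁₀(110) = +2.041
pH = 9.58 − (+2.041) = 7.54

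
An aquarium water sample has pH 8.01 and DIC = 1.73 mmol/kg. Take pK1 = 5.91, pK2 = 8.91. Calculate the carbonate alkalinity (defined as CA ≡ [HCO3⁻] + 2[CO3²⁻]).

CA = 1.91 mmol/kg

CA = [HCO3⁻] + 2[CO3²⁻] = (α₁ + 2α₂)·DIC
At pH 8.01: [H⁺]/K1 = 10^-2.10 = 0.0079433, K2/[H⁺] = 10^-0.90 = 0.12589
α₁ = 1/(1 + 0.0079433 + 0.12589) = 1/1.1338 = 0.8820; α₂ = α₁·K2/[H⁺] = 0.1110
α₁ + 2α₂ = 1.1040
CA = 1.1040 × 1.73 = 1.91 mmol/kg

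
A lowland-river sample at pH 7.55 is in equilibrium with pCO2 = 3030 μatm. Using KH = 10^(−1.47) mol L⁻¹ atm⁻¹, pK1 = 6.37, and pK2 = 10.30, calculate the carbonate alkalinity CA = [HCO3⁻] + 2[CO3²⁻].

CA = 1.56 mmol/L

[CO2*] = KH · pCO2 = 10^(−1.47) × 3030×10^-6 = 1.027×10^-4 mol/L
α₀ = 1/(1 + K1/[H⁺] + K1K2/[H⁺]²) = 1/(1 + 10^+1.18 + 10^-1.57) = 0.06187
DIC = [CO2*]/α₀ = 1.027×10^-4 / 0.06187 = 1.659 mmol/L
CA = (α₁ + 2α₂)·DIC = (0.9365 + 2×0.001665) × 1.659 = 1.56 mmol/L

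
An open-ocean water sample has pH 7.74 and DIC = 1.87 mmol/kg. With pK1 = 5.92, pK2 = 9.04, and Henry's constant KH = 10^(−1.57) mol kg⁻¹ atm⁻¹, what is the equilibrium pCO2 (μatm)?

pCO2 = 987 μatm

α₀ = 1 / (1 + K1/[H⁺] + K1K2/[H⁺]²) = 1 / (1 + 10^+1.82 + 10^+0.52)
   = 1 / (1 + 66.069 + 3.3113) = 1/70.381 = 0.01421
[CO2*] = α₀ × DIC = 0.01421 × 1.87 = 0.02657 mmol/kg
pCO2 = [CO2*]/KH = 2.657×10^-5 / 2.692×10^-2 = 987 μatm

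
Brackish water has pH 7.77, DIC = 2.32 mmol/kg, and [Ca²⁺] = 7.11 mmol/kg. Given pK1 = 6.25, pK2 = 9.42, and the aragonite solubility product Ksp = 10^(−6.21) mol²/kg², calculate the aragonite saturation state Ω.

α₂ = 1 / (1 + [H⁺]/K2 + [H⁺]²/(K1K2)) = 1 / (1 + 10^+1.65 + 10^+0.13)
   = 1 / (1 + 44.668 + 1.3490) = 1/47.017 = 0.02127
[CO3²⁻] = α₂ × DIC = 0.02127 × 2.32 = 0.04934 mmol/kg
Ksp = 10^(−6.21) = 6.166×10^-7
Ω = [Ca²⁺][CO3²⁻]/Ksp = (7.11×10^-3)(4.934×10^-5) / 6.166×10^-7 = 0.569

Ω = 0.569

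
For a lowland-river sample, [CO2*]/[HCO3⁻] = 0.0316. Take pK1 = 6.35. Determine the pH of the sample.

pH = 7.85

From K1 = [H⁺][HCO3⁻]/[CO2*]:  pH = pK1 − log₁₀([CO2*]/[HCO3⁻])
log₁₀(0.0316) = -1.500
pH = 6.35 − (-1.500) = 7.85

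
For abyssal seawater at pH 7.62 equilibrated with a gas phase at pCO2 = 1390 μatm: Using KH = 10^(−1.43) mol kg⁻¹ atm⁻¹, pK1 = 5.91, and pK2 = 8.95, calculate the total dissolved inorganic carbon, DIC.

DIC = 2.82 mmol/kg

[CO2*] = KH · pCO2 = 10^(−1.43) × 1390×10^-6 = 5.164×10^-5 mol/kg
α₀ = 1/(1 + K1/[H⁺] + K1K2/[H⁺]²) = 1/(1 + 10^+1.71 + 10^+0.38) = 0.01829
DIC = [CO2*]/α₀ = 5.164×10^-5 / 0.01829 = 2.82 mmol/kg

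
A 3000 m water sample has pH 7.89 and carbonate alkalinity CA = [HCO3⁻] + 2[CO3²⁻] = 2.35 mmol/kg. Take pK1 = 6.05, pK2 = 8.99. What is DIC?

DIC = 2.22 mmol/kg

CA = [HCO3⁻] + 2[CO3²⁻] = (α₁ + 2α₂)·DIC
At pH 7.89: [H⁺]/K1 = 10^-1.84 = 0.014454, K2/[H⁺] = 10^-1.10 = 0.079433
α₁ = 1/(1 + 0.014454 + 0.079433) = 1/1.0939 = 0.9142; α₂ = α₁·K2/[H⁺] = 0.07262
α₁ + 2α₂ = 1.0594
DIC = CA / (α₁ + 2α₂) = 2.35 / 1.0594 = 2.22 mmol/kg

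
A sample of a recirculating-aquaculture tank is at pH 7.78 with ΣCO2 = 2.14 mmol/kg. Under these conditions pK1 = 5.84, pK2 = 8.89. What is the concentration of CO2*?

[CO2*] = 0.0226 mmol/kg

α₀ = 1 / (1 + K1/[H⁺] + K1K2/[H⁺]²) = 1 / (1 + 10^+1.94 + 10^+0.83)
   = 1 / (1 + 87.096 + 6.7608) = 1/94.857 = 0.01054
[CO2*] = α₀ × DIC = 0.01054 × 2.14 = 0.0226 mmol/kg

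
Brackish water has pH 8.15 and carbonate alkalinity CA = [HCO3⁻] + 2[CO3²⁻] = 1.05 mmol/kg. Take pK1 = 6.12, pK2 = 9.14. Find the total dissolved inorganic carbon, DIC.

DIC = 0.969 mmol/kg

CA = [HCO3⁻] + 2[CO3²⁻] = (α₁ + 2α₂)·DIC
At pH 8.15: [H⁺]/K1 = 10^-2.03 = 0.0093325, K2/[H⁺] = 10^-0.99 = 0.10233
α₁ = 1/(1 + 0.0093325 + 0.10233) = 1/1.1117 = 0.8996; α₂ = α₁·K2/[H⁺] = 0.09205
α₁ + 2α₂ = 1.0837
DIC = CA / (α₁ + 2α₂) = 1.05 / 1.0837 = 0.969 mmol/kg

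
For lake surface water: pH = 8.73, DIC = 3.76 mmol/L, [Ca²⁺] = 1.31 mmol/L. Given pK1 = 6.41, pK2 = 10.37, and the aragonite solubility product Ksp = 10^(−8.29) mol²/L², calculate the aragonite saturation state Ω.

α₂ = 1 / (1 + [H⁺]/K2 + [H⁺]²/(K1K2)) = 1 / (1 + 10^+1.64 + 10^-0.68)
   = 1 / (1 + 43.652 + 0.20893) = 1/44.861 = 0.02229
[CO3²⁻] = α₂ × DIC = 0.02229 × 3.76 = 0.08382 mmol/L
Ksp = 10^(−8.29) = 5.129×10^-9
Ω = [Ca²⁺][CO3²⁻]/Ksp = (1.31×10^-3)(8.382×10^-5) / 5.129×10^-9 = 21.4

Ω = 21.4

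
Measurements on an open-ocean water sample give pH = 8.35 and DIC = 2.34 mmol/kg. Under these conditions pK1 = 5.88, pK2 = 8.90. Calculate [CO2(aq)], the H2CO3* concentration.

α₀ = 1 / (1 + K1/[H⁺] + K1K2/[H⁺]²) = 1 / (1 + 10^+2.47 + 10^+1.92)
   = 1 / (1 + 295.12 + 83.176) = 1/379.30 = 0.002636
[CO2*] = α₀ × DIC = 0.002636 × 2.34 = 0.00617 mmol/kg = 6.17 μmol/kg

[CO2*] = 6.17 μmol/kg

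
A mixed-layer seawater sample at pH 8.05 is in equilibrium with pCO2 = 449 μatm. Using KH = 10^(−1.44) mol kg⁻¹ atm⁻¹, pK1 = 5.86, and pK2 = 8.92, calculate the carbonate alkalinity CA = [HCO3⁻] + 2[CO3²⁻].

[CO2*] = KH · pCO2 = 10^(−1.44) × 449×10^-6 = 1.630×10^-5 mol/kg
α₀ = 1/(1 + K1/[H⁺] + K1K2/[H⁺]²) = 1/(1 + 10^+2.19 + 10^+1.32) = 0.005657
DIC = [CO2*]/α₀ = 1.630×10^-5 / 0.005657 = 2.882 mmol/kg
CA = (α₁ + 2α₂)·DIC = (0.8762 + 2×0.1182) × 2.882 = 3.21 mmol/kg

CA = 3.21 mmol/kg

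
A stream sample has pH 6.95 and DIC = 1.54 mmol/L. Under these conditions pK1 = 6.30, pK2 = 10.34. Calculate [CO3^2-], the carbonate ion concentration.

[CO3²⁻] = 0.512 μmol/L

α₂ = 1 / (1 + [H⁺]/K2 + [H⁺]²/(K1K2)) = 1 / (1 + 10^+3.39 + 10^+2.74)
   = 1 / (1 + 2454.7 + 549.54) = 1/3005.2 = 0.0003328
[CO3²⁻] = α₂ × DIC = 0.0003328 × 1.54 = 0.000512 mmol/L = 0.512 μmol/L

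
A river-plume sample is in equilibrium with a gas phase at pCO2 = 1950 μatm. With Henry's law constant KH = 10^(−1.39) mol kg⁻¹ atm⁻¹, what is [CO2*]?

[CO2*] = 79.4 μmol/kg

KH = 10^(−1.39) = 4.074×10^-2 mol kg⁻¹ atm⁻¹
[CO2*] = KH · pCO2 = 4.074×10^-2 × 1950×10^-6 atm = 7.94×10^-5 mol/kg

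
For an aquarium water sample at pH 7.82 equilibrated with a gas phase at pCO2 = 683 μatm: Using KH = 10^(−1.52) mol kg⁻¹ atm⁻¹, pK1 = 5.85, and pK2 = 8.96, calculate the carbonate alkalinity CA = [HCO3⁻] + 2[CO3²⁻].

CA = 2.20 mmol/kg

[CO2*] = KH · pCO2 = 10^(−1.52) × 683×10^-6 = 2.063×10^-5 mol/kg
α₀ = 1/(1 + K1/[H⁺] + K1K2/[H⁺]²) = 1/(1 + 10^+1.97 + 10^+0.83) = 0.009893
DIC = [CO2*]/α₀ = 2.063×10^-5 / 0.009893 = 2.085 mmol/kg
CA = (α₁ + 2α₂)·DIC = (0.9232 + 2×0.06688) × 2.085 = 2.20 mmol/kg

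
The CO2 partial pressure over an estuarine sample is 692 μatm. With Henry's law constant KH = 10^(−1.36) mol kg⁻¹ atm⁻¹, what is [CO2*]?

KH = 10^(−1.36) = 4.365×10^-2 mol kg⁻¹ atm⁻¹
[CO2*] = KH · pCO2 = 4.365×10^-2 × 692×10^-6 atm = 3.02×10^-5 mol/kg

[CO2*] = 30.2 μmol/kg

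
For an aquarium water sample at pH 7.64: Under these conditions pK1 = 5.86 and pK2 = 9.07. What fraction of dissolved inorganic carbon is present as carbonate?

α₂ = 1 / (1 + [H⁺]/K2 + [H⁺]²/(K1K2)) = 1 / (1 + 10^+1.43 + 10^-0.35)
   = 1 / (1 + 26.915 + 0.44668) = 1/28.362 = 0.03526

α₂ = 0.0353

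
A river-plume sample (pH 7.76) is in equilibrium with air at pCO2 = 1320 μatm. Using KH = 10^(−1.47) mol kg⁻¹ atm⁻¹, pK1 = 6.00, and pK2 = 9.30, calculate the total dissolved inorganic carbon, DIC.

[CO2*] = KH · pCO2 = 10^(−1.47) × 1320×10^-6 = 4.473×10^-5 mol/kg
α₀ = 1/(1 + K1/[H⁺] + K1K2/[H⁺]²) = 1/(1 + 10^+1.76 + 10^+0.22) = 0.01661
DIC = [CO2*]/α₀ = 4.473×10^-5 / 0.01661 = 2.69 mmol/kg

DIC = 2.69 mmol/kg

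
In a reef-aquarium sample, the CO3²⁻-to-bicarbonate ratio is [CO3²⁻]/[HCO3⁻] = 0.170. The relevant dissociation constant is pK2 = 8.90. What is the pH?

From K2 = [H⁺][CO3²⁻]/[HCO3⁻]:  pH = pK2 + log₁₀([CO3²⁻]/[HCO3⁻])
log₁₀(0.170) = -0.770
pH = 8.90 + (-0.770) = 8.13

pH = 8.13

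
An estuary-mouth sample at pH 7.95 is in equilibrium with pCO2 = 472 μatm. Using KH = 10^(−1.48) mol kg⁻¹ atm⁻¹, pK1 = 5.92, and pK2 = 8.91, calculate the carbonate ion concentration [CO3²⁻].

[CO3²⁻] = 0.184 mmol/kg

[CO2*] = KH · pCO2 = 10^(−1.48) × 472×10^-6 = 1.563×10^-5 mol/kg
α₀ = 1/(1 + K1/[H⁺] + K1K2/[H⁺]²) = 1/(1 + 10^+2.03 + 10^+1.07) = 0.008340
DIC = [CO2*]/α₀ = 1.563×10^-5 / 0.008340 = 1.874 mmol/kg
[CO3²⁻] = α₂·DIC; α₂ = 0.09799, so [CO3²⁻] = 0.09799 × 1.874 = 0.184 mmol/kg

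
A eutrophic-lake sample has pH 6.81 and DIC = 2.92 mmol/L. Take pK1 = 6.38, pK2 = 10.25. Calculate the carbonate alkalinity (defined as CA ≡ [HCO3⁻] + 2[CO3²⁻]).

CA = [HCO3⁻] + 2[CO3²⁻] = (α₁ + 2α₂)·DIC
At pH 6.81: [H⁺]/K1 = 10^-0.43 = 0.37154, K2/[H⁺] = 10^-3.44 = 0.00036308
α₁ = 1/(1 + 0.37154 + 0.00036308) = 1/1.3719 = 0.7289; α₂ = α₁·K2/[H⁺] = 0.0002647
α₁ + 2α₂ = 0.7294
CA = 0.7294 × 2.92 = 2.13 mmol/L

CA = 2.13 mmol/L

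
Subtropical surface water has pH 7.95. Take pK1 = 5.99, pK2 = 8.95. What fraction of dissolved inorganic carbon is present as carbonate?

α₂ = 1 / (1 + [H⁺]/K2 + [H⁺]²/(K1K2)) = 1 / (1 + 10^+1.00 + 10^-0.96)
   = 1 / (1 + 10.000 + 0.10965) = 1/11.110 = 0.09001

α₂ = 0.0900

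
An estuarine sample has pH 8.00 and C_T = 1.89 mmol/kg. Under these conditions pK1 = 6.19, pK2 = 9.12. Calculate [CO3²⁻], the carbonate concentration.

α₂ = 1 / (1 + [H⁺]/K2 + [H⁺]²/(K1K2)) = 1 / (1 + 10^+1.12 + 10^-0.69)
   = 1 / (1 + 13.183 + 0.20417) = 1/14.387 = 0.06951
[CO3²⁻] = α₂ × DIC = 0.06951 × 1.89 = 0.131 mmol/kg

[CO3²⁻] = 0.131 mmol/kg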